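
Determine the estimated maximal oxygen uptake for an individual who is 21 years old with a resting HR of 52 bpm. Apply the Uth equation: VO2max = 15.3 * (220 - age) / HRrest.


HRmax = 220 - 21 = 199
VO2max = 15.3 * (199 / 52)
= 15.3 * 3.8269
= 58.55 mL/kg/min

58.55 mL/kg/min


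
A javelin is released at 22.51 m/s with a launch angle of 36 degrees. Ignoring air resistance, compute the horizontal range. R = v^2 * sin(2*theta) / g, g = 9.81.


Launch speed squared = 506.7001
sin(2 * 36 deg) = 0.951057
Range = 506.7001 * 0.951057 / 9.81
= 49.123 m

49.123 m


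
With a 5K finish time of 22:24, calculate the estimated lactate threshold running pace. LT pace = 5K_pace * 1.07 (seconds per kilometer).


Race duration = 1344 s for 5 km
Average pace = 1344 / 5 = 268.8 s/km
LT pace = 268.8 * 1.07
= 287.62 s/km

287.62 s/km


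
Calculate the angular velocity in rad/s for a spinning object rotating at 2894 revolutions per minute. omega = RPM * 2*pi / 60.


omega = RPM * 2*pi / 60
= 2894 * 6.28318531 / 60
= 303.059 rad/s

303.059 rad/s


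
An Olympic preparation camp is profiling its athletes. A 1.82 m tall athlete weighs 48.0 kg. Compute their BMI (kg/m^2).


height^2 = 3.3124 m^2
BMI = 48.0 / 3.3124 = 14.49 kg/m^2

14.49 kg/m^2


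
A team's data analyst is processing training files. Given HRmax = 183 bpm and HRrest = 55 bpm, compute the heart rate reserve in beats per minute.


Heart rate reserve = maximum HR minus resting HR
HRR = 183 - 55 = 128 bpm

128 bpm


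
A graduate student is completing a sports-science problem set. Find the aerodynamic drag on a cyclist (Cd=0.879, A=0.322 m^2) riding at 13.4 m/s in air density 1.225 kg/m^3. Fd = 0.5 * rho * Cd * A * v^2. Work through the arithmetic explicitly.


Fd = 0.5 * 1.225 * 0.879 * 0.322 * 13.4^2
= 0.5 * 1.225 * 0.879 * 0.322 * 179.56
= 31.129 N

31.129 N


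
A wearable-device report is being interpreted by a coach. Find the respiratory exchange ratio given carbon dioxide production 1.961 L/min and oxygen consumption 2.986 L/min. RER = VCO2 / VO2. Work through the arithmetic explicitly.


VCO2 = 1.961 L/min
VO2 = 2.986 L/min
RER = 1.961 / 2.986 = 0.6567

0.6567


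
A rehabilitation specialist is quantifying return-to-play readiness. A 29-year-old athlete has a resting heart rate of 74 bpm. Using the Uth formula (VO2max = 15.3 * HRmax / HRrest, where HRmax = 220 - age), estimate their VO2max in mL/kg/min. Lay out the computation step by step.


HRmax = 220 - 29 = 191 bpm
Ratio = HRmax / HRrest = 191 / 74 = 2.5811
VO2max = 15.3 * 2.5811 = 39.49 mL/kg/min

39.49 mL/kg/min


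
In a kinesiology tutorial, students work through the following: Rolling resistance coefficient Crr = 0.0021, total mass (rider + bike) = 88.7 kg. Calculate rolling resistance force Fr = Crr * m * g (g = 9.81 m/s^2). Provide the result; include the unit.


Fr = Crr * m * g
= 0.0021 * 88.7 * 9.81
= 1.827 N

1.827 N


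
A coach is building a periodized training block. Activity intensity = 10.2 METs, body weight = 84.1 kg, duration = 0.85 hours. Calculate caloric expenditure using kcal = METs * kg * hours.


kcal = 10.2 * 84.1 * 0.85
= 857.82 * 0.85
= 729.15 kcal

729.15 kcal


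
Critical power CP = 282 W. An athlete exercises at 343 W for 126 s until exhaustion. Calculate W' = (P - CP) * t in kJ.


P - CP = 343 - 282 = 61 W
W' = 61 * 126 = 7686 J
= 7686 / 1000 = 7.686 kJ

7.686 kJ


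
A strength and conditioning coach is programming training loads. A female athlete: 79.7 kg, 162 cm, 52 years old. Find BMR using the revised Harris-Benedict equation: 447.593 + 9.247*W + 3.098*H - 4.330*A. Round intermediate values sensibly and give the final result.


Intercept = 447.593
Weight contribution = 9.247 * 79.7 = 736.9859
Height contribution = 3.098 * 162 = 501.876
Age contribution = 4.33 * 52 = 225.16
BMR = 447.593 + 736.9859 + 501.876 - 225.16
= 1461.29 kcal/day

1461.29 kcal/day


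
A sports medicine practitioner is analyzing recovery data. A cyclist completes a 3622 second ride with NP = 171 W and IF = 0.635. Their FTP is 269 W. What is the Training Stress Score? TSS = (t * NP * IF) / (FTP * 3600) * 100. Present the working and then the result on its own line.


t * NP * IF = 3622 * 171 * 0.635 = 393294.87
FTP * 3600 = 968400
TSS = (393294.87 / 968400) * 100 = 40.61

40.61 TSS


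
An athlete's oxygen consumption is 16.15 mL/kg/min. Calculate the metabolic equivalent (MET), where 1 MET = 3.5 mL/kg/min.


MET = VO2 / 3.5
= 16.15 / 3.5
= 4.61 METs

4.61 METs


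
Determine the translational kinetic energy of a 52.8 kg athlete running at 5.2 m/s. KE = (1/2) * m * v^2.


KE = 0.5 * m * v^2
= 0.5 * 52.8 * 5.2^2
= 0.5 * 52.8 * 27.04
= 713.86 J

713.86 J


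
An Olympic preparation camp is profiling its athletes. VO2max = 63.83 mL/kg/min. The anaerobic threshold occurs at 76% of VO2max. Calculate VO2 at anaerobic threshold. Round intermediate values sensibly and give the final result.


AT fraction = 76 / 100 = 0.76
AT VO2 = 63.83 * 0.76
= 48.51 mL/kg/min

48.51 mL/kg/min


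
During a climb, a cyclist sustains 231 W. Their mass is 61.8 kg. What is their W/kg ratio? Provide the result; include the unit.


Power-to-weight = 231 W / 61.8 kg
= 3.738 W/kg

3.738 W/kg


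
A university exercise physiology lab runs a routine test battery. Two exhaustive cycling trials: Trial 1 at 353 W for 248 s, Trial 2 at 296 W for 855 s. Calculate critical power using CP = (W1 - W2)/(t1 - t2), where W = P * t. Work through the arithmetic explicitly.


W1 = 353 * 248 = 87544 J
W2 = 296 * 855 = 253080 J
CP = (87544 - 253080) / (248 - 855)
= -165536 / -607
= 272.71 W

272.71 W


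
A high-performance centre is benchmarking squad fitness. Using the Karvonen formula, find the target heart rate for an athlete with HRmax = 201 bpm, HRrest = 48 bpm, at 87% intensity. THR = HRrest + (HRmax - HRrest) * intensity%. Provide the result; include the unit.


HRR = 201 - 48 = 153
THR = 48 + 153 * 0.87
= 48 + 133.11
= 181.11 bpm

181.11 bpm


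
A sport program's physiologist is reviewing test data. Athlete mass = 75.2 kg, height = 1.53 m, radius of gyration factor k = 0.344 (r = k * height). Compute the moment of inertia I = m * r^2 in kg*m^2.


r = k * height = 0.344 * 1.53 = 0.52632 m
r^2 = 0.52632^2 = 0.277013
I = 75.2 * 0.277013 = 20.831 kg*m^2

20.831 kg*m^2


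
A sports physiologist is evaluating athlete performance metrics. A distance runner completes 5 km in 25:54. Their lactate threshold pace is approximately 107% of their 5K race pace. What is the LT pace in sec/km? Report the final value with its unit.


Convert to seconds: 25 min 54 s = 1554 s
Pace per km = 1554 / 5 = 310.8 s/km
LT pace = 310.8 * 1.07 = 332.56 s/km

332.56 s/km


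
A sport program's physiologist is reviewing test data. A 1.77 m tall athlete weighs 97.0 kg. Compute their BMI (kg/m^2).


height^2 = 3.1329 m^2
BMI = 97.0 / 3.1329 = 30.96 kg/m^2

30.96 kg/m^2


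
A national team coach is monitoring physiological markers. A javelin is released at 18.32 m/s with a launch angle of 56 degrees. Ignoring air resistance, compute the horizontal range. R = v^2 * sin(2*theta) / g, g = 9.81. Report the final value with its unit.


Launch speed squared = 335.6224
sin(2 * 56 deg) = 0.927184
Range = 335.6224 * 0.927184 / 9.81
= 31.721 m

31.721 m


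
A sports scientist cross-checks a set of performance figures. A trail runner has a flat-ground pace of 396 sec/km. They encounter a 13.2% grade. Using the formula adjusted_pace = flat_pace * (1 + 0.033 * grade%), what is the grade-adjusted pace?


Grade factor = 1 + 0.033 * 13.2 = 1.4356
Adjusted = 396 * 1.4356 = 568.5 sec/km

568.5 s/km


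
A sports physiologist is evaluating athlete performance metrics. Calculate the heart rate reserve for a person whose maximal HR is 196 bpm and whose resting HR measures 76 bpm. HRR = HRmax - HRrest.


HRmax = 196 bpm
HRrest = 76 bpm
HRR = 196 - 76 = 120 bpm

120 bpm


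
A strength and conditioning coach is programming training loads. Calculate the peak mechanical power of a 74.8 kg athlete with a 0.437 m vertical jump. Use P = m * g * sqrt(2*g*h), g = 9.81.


First, sqrt(2gh) = sqrt(2 * 9.81 * 0.437)
= sqrt(8.57394) = 2.928129 m/s
Power = 74.8 * 9.81 * 2.928129 = 2148.63 W

2148.63 W


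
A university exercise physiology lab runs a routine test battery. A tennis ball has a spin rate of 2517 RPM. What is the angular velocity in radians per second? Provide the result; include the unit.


Convert RPM to rad/s: multiply by 2*pi and divide by 60
omega = 2517 * 2 * pi / 60
= 263.58 rad/s

263.58 rad/s


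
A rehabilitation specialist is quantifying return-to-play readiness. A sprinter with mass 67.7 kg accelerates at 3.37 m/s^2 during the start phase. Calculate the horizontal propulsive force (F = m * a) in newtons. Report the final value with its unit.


F = m * a
= 67.7 * 3.37
= 228.15 N

228.15 N


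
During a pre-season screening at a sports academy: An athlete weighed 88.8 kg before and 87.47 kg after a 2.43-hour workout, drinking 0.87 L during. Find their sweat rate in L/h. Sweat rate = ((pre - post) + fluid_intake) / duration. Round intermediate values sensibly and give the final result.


Body mass change = 1.33 kg
Total sweat loss = 1.33 + 0.87 = 2.2 L
Rate = 2.2 / 2.43 = 0.905 L/h

0.905 L/h


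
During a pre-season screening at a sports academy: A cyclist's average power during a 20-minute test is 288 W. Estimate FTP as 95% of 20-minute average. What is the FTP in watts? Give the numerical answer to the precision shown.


FTP = 20-min power * 0.95
= 288 * 0.95
= 273.6 W

273.6 W


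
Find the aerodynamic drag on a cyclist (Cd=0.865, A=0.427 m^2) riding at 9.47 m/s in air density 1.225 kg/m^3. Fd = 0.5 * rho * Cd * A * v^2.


Fd = 0.5 * 1.225 * 0.865 * 0.427 * 9.47^2
= 0.5 * 1.225 * 0.865 * 0.427 * 89.6809
= 20.289 N

20.289 N


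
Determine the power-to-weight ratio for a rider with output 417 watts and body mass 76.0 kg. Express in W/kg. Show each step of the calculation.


P/W = 417 / 76.0 = 5.487 W/kg

5.487 W/kg


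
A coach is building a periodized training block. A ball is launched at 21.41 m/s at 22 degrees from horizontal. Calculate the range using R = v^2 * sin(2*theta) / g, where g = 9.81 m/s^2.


sin(2 * 22) = sin(44) = 0.694658
v^2 = 21.41^2 = 458.3881
R = 458.3881 * 0.694658 / 9.81
= 32.459 m

32.459 m


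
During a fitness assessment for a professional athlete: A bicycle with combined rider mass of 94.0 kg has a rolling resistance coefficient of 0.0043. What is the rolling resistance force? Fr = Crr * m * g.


Fr = 0.0043 * 94.0 * 9.81
= 0.4042 * 9.81
= 3.965 N

3.965 N


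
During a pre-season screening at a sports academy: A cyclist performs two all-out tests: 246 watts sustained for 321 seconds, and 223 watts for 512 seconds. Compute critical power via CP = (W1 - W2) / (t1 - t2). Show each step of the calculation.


W1 = P1 * t1 = 246 * 321 = 78966 J
W2 = P2 * t2 = 223 * 512 = 114176 J
CP = (78966 - 114176) / (321 - 512)
= 184.35 W

184.35 W


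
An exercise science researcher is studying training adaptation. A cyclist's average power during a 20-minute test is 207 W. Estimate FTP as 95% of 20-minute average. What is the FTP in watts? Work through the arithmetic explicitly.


FTP = 20-min power * 0.95
= 207 * 0.95
= 196.65 W

196.65 W


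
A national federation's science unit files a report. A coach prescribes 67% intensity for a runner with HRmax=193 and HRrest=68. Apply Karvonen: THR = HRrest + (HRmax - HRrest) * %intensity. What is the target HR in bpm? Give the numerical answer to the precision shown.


Heart rate reserve = 193 - 68 = 125
Intensity fraction = 67 / 100 = 0.67
THR = 68 + 125 * 0.67 = 151.75 bpm

151.75 bpm


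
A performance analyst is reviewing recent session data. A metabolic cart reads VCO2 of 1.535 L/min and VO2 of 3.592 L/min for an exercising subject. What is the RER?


RER = VCO2 / VO2 = 1.535 / 3.592 = 0.4273

0.4273


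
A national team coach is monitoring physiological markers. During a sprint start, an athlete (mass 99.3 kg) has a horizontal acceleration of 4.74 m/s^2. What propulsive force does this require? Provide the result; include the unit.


Propulsive force = mass * acceleration
= 99.3 kg * 4.74 m/s^2
= 470.68 N

470.68 N


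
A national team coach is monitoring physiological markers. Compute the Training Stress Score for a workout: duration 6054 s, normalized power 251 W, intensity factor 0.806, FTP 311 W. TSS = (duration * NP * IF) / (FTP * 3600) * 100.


Product = 6054 * 251 * 0.806 = 1224760.524
Base = 311 * 3600 = 1119600
TSS = 1224760.524 / 1119600 * 100 = 109.39

109.39 TSS


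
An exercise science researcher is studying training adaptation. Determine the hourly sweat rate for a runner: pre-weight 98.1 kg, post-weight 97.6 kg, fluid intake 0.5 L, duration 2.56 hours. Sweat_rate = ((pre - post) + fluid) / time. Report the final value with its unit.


Mass lost = 98.1 - 97.6 = 0.5 kg
Add fluid consumed: 0.5 + 0.5 = 1.0 L total sweat
Sweat rate = 1.0 / 2.56 = 0.391 L/h

0.391 L/h


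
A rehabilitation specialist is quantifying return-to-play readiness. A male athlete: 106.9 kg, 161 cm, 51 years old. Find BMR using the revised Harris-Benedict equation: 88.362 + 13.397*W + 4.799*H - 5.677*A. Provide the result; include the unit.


Intercept = 88.362
Weight contribution = 13.397 * 106.9 = 1432.1393
Height contribution = 4.799 * 161 = 772.639
Age contribution = 5.677 * 51 = 289.527
BMR = 88.362 + 1432.1393 + 772.639 - 289.527
= 2003.61 kcal/day

2003.61 kcal/day


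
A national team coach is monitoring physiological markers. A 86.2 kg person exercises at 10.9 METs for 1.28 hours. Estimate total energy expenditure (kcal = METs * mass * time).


Energy = METs * mass(kg) * time(h)
= 10.9 * 86.2 * 1.28
= 1202.66 kcal

1202.66 kcal


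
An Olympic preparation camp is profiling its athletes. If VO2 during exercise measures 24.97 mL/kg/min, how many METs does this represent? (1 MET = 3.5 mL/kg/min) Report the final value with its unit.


METs = VO2 / 3.5 = 24.97 / 3.5 = 7.13

7.13 METs


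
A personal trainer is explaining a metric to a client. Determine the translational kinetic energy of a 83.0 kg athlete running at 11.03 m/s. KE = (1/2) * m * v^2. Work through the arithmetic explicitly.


KE = 0.5 * m * v^2
= 0.5 * 83.0 * 11.03^2
= 0.5 * 83.0 * 121.6609
= 5048.93 J

5048.93 J


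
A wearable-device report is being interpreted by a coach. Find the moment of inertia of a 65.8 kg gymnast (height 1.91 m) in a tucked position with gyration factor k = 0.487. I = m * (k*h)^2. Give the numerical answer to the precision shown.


Radius of gyration = 0.487 * 1.91 = 0.93017 m
I = 65.8 * 0.93017^2
= 65.8 * 0.865216
= 56.931 kg*m^2

56.931 kg*m^2


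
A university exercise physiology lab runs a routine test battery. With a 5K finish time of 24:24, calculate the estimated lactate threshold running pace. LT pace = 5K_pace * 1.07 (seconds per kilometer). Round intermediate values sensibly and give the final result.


Race duration = 1464 s for 5 km
Average pace = 1464 / 5 = 292.8 s/km
LT pace = 292.8 * 1.07
= 313.3 s/km

313.3 s/km


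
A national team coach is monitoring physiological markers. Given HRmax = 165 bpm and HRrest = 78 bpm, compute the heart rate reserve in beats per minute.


Heart rate reserve = maximum HR minus resting HR
HRR = 165 - 78 = 87 bpm

87 bpm


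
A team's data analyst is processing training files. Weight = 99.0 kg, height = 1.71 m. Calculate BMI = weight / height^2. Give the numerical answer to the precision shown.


height^2 = 1.71^2 = 2.9241
BMI = 99.0 / 2.9241 = 33.86 kg/m^2

33.86 kg/m^2


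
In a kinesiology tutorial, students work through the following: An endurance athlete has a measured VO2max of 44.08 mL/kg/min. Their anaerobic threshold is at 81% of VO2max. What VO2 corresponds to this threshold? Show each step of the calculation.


Anaerobic threshold VO2 = VO2max * 81%
= 44.08 * 0.81
= 35.7 mL/kg/min

35.7 mL/kg/min


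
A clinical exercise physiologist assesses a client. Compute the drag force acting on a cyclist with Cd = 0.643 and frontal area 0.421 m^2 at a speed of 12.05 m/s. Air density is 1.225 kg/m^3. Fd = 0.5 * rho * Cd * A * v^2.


Step 1: v^2 = 145.2025
Step 2: Fd = 0.5 * 1.225 * 0.643 * 0.421 * 145.2025
= 24.075 N

24.075 N


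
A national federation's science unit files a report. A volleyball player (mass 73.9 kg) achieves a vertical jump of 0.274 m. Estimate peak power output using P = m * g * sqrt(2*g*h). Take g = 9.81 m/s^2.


2 * g * h = 2 * 9.81 * 0.274 = 5.37588
sqrt(5.37588) = 2.318594 m/s
P = 73.9 * 9.81 * 2.318594 = 1680.89 W

1680.89 W


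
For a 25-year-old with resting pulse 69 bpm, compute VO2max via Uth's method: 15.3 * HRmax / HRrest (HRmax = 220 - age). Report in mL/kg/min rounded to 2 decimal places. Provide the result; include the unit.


Step 1: HRmax = 220 - 25 = 195 bpm
Step 2: Ratio = 195 / 69 = 2.8261
Step 3: VO2max = 15.3 * 2.8261 = 43.24 mL/kg/min

43.24 mL/kg/min


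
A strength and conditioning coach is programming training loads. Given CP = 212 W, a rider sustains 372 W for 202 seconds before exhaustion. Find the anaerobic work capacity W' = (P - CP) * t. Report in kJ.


Excess power = 372 - 212 = 160 W
Work above CP = 160 * 202 = 32320 J
W' = 32.32 kJ

32.32 kJ


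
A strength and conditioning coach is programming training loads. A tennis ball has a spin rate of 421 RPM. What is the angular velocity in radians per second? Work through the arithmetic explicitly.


Convert RPM to rad/s: multiply by 2*pi and divide by 60
omega = 421 * 2 * pi / 60
= 44.087 rad/s

44.087 rad/s


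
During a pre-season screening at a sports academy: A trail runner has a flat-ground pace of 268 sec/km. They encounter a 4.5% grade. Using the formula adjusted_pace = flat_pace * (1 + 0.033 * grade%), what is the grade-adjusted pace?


Grade factor = 1 + 0.033 * 4.5 = 1.1485
Adjusted = 268 * 1.1485 = 307.8 sec/km

307.8 s/km


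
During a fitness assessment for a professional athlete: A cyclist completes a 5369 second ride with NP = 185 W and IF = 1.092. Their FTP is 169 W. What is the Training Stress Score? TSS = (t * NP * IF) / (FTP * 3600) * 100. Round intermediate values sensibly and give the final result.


t * NP * IF = 5369 * 185 * 1.092 = 1084645.38
FTP * 3600 = 608400
TSS = (1084645.38 / 608400) * 100 = 178.28

178.28 TSS


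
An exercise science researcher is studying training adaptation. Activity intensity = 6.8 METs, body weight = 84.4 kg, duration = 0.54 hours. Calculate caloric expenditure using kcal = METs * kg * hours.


kcal = 6.8 * 84.4 * 0.54
= 573.92 * 0.54
= 309.92 kcal

309.92 kcal


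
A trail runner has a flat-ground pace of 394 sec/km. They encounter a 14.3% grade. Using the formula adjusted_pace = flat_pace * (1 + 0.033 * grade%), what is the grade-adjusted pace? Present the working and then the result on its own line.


Grade factor = 1 + 0.033 * 14.3 = 1.4719
Adjusted = 394 * 1.4719 = 579.93 sec/km

579.93 s/km


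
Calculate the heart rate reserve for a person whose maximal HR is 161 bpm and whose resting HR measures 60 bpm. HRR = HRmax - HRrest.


HRmax = 161 bpm
HRrest = 60 bpm
HRR = 161 - 60 = 101 bpm

101 bpm


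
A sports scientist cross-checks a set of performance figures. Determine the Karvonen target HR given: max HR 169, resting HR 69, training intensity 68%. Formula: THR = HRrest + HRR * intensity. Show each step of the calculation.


HRR = HRmax - HRrest = 169 - 69 = 100
THR = 69 + 100 * 0.68
= 137.0 bpm

137.0 bpm


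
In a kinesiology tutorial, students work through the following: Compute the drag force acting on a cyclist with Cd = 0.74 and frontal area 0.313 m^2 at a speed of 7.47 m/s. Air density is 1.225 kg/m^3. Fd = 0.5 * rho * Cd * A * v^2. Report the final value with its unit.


Step 1: v^2 = 55.8009
Step 2: Fd = 0.5 * 1.225 * 0.74 * 0.313 * 55.8009
= 7.916 N

7.916 N


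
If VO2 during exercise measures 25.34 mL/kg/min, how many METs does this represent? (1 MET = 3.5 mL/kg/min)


METs = VO2 / 3.5 = 25.34 / 3.5 = 7.24

7.24 METs


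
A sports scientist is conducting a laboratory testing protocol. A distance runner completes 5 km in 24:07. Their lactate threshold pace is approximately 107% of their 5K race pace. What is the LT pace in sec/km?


Convert to seconds: 24 min 7 s = 1447 s
Pace per km = 1447 / 5 = 289.4 s/km
LT pace = 289.4 * 1.07 = 309.66 s/km

309.66 s/km


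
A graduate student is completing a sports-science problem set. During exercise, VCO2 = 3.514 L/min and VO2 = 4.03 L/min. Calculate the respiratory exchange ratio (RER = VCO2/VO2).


RER = VCO2 / VO2
= 3.514 / 4.03
= 0.872

0.872


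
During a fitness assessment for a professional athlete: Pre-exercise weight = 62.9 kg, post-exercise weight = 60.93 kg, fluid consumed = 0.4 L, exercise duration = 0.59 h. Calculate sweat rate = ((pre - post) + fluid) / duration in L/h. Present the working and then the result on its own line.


Weight loss = 62.9 - 60.93 = 1.97 kg (approx L)
Total sweat = 1.97 + 0.4 = 2.37 L
Sweat rate = 2.37 / 0.59 = 4.017 L/h

4.017 L/h


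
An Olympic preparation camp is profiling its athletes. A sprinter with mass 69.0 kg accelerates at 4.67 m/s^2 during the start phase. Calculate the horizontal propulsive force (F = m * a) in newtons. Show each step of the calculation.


F = m * a
= 69.0 * 4.67
= 322.23 N

322.23 N


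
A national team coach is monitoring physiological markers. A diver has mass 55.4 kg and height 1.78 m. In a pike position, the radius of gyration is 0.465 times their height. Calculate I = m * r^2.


r = 0.465 * 1.78 = 0.8277 m
I = m * r^2 = 55.4 * 0.685087 = 37.954 kg*m^2

37.954 kg*m^2


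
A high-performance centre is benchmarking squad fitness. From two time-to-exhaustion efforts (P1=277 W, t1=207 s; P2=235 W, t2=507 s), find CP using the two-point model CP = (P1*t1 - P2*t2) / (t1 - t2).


Work in trial 1 = 57339 J
Work in trial 2 = 119145 J
Delta work = -61806 J
Delta time = -300 s
CP = -61806 / -300 = 206.02 W

206.02 W


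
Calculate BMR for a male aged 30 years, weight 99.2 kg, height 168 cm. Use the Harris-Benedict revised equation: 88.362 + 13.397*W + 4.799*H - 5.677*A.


Substituting values:
W term = 13.397 * 99.2 = 1328.9824
H term = 4.799 * 168 = 806.232
A term = 5.677 * 30 = 170.31
BMR = 2053.27 kcal/day

2053.27 kcal/day


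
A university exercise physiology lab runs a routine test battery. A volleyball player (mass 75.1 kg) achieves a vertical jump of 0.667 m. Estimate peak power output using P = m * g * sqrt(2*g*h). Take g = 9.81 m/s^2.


2 * g * h = 2 * 9.81 * 0.667 = 13.08654
sqrt(13.08654) = 3.617532 m/s
P = 75.1 * 9.81 * 3.617532 = 2665.15 W

2665.15 W


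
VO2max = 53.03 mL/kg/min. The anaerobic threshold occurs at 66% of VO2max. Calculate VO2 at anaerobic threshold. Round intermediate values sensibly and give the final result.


AT fraction = 66 / 100 = 0.66
AT VO2 = 53.03 * 0.66
= 35.0 mL/kg/min

35.0 mL/kg/min


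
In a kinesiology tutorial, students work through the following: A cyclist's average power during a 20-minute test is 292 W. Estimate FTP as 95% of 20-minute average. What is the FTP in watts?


FTP = 20-min power * 0.95
= 292 * 0.95
= 277.4 W

277.4 W


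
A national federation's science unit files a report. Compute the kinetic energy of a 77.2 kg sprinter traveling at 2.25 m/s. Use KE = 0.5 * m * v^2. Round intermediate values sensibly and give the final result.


Velocity squared = 5.0625
KE = 0.5 * 77.2 * 5.0625 = 195.41 J

195.41 J


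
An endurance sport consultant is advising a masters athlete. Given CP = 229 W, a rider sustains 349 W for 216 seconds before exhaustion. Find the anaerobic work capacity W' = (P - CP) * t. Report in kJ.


Excess power = 349 - 229 = 120 W
Work above CP = 120 * 216 = 25920 J
W' = 25.92 kJ

25.92 kJ


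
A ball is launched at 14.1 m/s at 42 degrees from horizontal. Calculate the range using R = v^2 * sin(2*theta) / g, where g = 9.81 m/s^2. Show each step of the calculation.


sin(2 * 42) = sin(84) = 0.994522
v^2 = 14.1^2 = 198.81
R = 198.81 * 0.994522 / 9.81
= 20.155 m

20.155 m


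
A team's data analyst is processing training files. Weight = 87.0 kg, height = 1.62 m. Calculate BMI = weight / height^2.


height^2 = 1.62^2 = 2.6244
BMI = 87.0 / 2.6244 = 33.15 kg/m^2

33.15 kg/m^2


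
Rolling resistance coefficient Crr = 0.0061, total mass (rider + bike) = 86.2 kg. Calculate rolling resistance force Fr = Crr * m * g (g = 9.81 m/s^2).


Fr = Crr * m * g
= 0.0061 * 86.2 * 9.81
= 5.158 N

5.158 N


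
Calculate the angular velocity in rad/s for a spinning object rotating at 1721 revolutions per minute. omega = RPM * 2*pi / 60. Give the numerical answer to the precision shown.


omega = RPM * 2*pi / 60
= 1721 * 6.28318531 / 60
= 180.223 rad/s

180.223 rad/s


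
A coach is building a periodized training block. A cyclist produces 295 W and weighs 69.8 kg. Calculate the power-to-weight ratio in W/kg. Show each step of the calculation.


P/W = power / mass
= 295 / 69.8
= 4.226 W/kg

4.226 W/kg


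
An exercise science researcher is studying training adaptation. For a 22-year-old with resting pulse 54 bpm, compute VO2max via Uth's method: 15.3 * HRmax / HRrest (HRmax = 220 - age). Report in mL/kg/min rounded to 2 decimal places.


Step 1: HRmax = 220 - 22 = 198 bpm
Step 2: Ratio = 198 / 54 = 3.6667
Step 3: VO2max = 15.3 * 3.6667 = 56.1 mL/kg/min

56.1 mL/kg/min


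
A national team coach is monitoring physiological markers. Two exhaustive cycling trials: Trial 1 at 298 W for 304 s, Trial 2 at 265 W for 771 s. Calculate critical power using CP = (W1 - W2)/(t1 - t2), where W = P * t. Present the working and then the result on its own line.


W1 = 298 * 304 = 90592 J
W2 = 265 * 771 = 204315 J
CP = (90592 - 204315) / (304 - 771)
= -113723 / -467
= 243.52 W

243.52 W


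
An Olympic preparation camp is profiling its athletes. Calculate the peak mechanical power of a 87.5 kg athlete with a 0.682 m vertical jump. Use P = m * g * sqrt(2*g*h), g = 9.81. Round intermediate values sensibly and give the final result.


First, sqrt(2gh) = sqrt(2 * 9.81 * 0.682)
= sqrt(13.38084) = 3.657983 m/s
Power = 87.5 * 9.81 * 3.657983 = 3139.92 W

3139.92 W


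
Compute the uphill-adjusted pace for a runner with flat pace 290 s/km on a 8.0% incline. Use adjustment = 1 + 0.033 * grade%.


Adjustment factor = 1 + 0.033 * 8.0 = 1.264
Grade-adjusted pace = 290 * 1.264 = 366.56 s/km

366.56 s/km


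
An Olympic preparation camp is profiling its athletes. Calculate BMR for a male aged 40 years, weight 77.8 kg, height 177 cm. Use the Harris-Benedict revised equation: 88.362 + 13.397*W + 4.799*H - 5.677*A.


Substituting values:
W term = 13.397 * 77.8 = 1042.2866
H term = 4.799 * 177 = 849.423
A term = 5.677 * 40 = 227.08
BMR = 1752.99 kcal/day

1752.99 kcal/day


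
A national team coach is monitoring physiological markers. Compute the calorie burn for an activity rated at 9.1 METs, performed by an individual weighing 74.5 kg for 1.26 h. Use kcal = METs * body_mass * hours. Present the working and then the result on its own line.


Product of METs and mass = 9.1 * 74.5 = 677.95
Total kcal = 677.95 * 1.26 = 854.22 kcal

854.22 kcal


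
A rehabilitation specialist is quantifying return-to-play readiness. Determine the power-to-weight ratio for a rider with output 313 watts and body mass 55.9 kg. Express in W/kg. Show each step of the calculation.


P/W = 313 / 55.9 = 5.599 W/kg

5.599 W/kg


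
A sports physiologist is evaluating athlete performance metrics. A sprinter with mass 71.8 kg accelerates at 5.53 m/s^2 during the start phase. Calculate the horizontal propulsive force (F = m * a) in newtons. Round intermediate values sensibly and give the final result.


F = m * a
= 71.8 * 5.53
= 397.05 N

397.05 N


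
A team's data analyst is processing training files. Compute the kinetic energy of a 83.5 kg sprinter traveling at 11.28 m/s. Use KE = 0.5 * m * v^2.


Velocity squared = 127.2384
KE = 0.5 * 83.5 * 127.2384 = 5312.2 J

5312.2 J


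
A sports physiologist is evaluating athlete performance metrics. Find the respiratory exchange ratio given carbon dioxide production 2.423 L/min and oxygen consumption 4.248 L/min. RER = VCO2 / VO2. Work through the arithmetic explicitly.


VCO2 = 2.423 L/min
VO2 = 4.248 L/min
RER = 2.423 / 4.248 = 0.5704

0.5704


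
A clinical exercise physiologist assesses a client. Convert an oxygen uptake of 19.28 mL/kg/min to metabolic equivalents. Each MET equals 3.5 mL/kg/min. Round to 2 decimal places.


One MET = 3.5 mL/kg/min
Number of METs = 19.28 / 3.5
= 5.51 METs

5.51 METs


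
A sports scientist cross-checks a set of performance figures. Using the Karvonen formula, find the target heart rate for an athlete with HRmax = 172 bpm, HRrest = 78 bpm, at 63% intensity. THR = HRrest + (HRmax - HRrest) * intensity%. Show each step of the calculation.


HRR = 172 - 78 = 94
THR = 78 + 94 * 0.63
= 78 + 59.22
= 137.22 bpm

137.22 bpm


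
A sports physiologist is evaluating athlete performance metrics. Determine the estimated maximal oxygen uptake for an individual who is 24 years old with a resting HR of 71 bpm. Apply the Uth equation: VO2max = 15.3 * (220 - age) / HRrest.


HRmax = 220 - 24 = 196
VO2max = 15.3 * (196 / 71)
= 15.3 * 2.7606
= 42.24 mL/kg/min

42.24 mL/kg/min


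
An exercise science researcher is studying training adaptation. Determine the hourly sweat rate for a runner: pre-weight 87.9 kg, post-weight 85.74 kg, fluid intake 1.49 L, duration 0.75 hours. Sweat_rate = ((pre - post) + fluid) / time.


Mass lost = 87.9 - 85.74 = 2.16 kg
Add fluid consumed: 2.16 + 1.49 = 3.65 L total sweat
Sweat rate = 3.65 / 0.75 = 4.867 L/h

4.867 L/h


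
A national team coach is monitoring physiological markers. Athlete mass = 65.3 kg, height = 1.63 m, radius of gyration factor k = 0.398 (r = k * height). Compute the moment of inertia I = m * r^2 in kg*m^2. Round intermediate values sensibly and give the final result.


r = k * height = 0.398 * 1.63 = 0.64874 m
r^2 = 0.64874^2 = 0.420864
I = 65.3 * 0.420864 = 27.482 kg*m^2

27.482 kg*m^2


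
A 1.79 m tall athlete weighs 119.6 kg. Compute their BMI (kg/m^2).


height^2 = 3.2041 m^2
BMI = 119.6 / 3.2041 = 37.33 kg/m^2

37.33 kg/m^2


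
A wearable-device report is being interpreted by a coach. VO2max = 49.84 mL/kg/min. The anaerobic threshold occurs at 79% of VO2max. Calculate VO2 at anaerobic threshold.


AT fraction = 79 / 100 = 0.79
AT VO2 = 49.84 * 0.79
= 39.37 mL/kg/min

39.37 mL/kg/min


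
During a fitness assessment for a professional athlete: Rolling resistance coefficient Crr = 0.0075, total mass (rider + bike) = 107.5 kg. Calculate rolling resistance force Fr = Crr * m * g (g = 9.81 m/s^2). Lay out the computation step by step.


Fr = Crr * m * g
= 0.0075 * 107.5 * 9.81
= 7.909 N

7.909 N


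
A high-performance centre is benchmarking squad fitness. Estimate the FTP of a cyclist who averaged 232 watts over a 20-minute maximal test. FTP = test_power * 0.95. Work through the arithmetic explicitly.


FTP = 232 * 0.95 = 220.4 W

220.4 W


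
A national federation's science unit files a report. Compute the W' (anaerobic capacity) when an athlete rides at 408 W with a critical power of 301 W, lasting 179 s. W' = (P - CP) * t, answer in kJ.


Above-CP power = 107 W
Duration = 179 s
W' = 107 * 179 = 19153 J
Convert: 19153 / 1000 = 19.153 kJ

19.153 kJ


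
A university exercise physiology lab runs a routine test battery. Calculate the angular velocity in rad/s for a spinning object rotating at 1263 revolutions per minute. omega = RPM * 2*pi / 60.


omega = RPM * 2*pi / 60
= 1263 * 6.28318531 / 60
= 132.261 rad/s

132.261 rad/s


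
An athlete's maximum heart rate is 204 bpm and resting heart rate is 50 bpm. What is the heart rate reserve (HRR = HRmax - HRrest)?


HRR = HRmax - HRrest
= 204 - 50
= 154 bpm

154 bpm


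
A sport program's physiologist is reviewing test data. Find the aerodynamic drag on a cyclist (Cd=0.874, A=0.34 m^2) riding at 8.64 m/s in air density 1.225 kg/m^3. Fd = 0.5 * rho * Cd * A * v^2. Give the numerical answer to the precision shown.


Fd = 0.5 * 1.225 * 0.874 * 0.34 * 8.64^2
= 0.5 * 1.225 * 0.874 * 0.34 * 74.6496
= 13.587 N

13.587 N


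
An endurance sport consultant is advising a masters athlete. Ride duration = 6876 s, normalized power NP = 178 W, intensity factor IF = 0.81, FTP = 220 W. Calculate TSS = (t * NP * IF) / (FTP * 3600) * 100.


Numerator = 6876 * 178 * 0.81 = 991381.68
Denominator = 220 * 3600 = 792000
TSS = 991381.68 / 792000 * 100
= 125.17

125.17 TSS


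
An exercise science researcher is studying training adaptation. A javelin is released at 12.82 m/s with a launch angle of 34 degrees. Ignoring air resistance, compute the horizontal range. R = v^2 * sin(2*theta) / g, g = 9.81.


Launch speed squared = 164.3524
sin(2 * 34 deg) = 0.927184
Range = 164.3524 * 0.927184 / 9.81
= 15.534 m

15.534 m


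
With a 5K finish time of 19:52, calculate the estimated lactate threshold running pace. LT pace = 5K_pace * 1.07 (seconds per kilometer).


Race duration = 1192 s for 5 km
Average pace = 1192 / 5 = 238.4 s/km
LT pace = 238.4 * 1.07
= 255.09 s/km

255.09 s/km


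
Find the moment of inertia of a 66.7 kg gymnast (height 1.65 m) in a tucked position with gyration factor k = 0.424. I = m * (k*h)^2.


Radius of gyration = 0.424 * 1.65 = 0.6996 m
I = 66.7 * 0.6996^2
= 66.7 * 0.48944
= 32.646 kg*m^2

32.646 kg*m^2


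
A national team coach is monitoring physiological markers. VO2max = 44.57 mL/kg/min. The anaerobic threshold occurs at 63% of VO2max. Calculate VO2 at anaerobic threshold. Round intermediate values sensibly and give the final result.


AT fraction = 63 / 100 = 0.63
AT VO2 = 44.57 * 0.63
= 28.08 mL/kg/min

28.08 mL/kg/min


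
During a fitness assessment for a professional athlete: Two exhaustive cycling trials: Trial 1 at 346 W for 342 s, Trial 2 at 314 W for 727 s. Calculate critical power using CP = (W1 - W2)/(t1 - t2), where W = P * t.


W1 = 346 * 342 = 118332 J
W2 = 314 * 727 = 228278 J
CP = (118332 - 228278) / (342 - 727)
= -109946 / -385
= 285.57 W

285.57 W


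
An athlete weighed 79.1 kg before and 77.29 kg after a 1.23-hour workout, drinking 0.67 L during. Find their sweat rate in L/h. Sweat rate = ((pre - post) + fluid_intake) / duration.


Body mass change = 1.81 kg
Total sweat loss = 1.81 + 0.67 = 2.48 L
Rate = 2.48 / 1.23 = 2.016 L/h

2.016 L/h


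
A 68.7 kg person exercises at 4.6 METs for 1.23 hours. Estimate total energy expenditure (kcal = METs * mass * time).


Energy = METs * mass(kg) * time(h)
= 4.6 * 68.7 * 1.23
= 388.7 kcal

388.7 kcal


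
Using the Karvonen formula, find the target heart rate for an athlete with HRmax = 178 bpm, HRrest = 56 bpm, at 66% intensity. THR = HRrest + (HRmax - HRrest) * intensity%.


HRR = 178 - 56 = 122
THR = 56 + 122 * 0.66
= 56 + 80.52
= 136.52 bpm

136.52 bpm


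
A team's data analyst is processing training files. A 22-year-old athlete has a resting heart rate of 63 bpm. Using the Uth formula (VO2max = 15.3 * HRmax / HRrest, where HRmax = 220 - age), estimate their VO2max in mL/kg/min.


HRmax = 220 - 22 = 198 bpm
Ratio = HRmax / HRrest = 198 / 63 = 3.1429
VO2max = 15.3 * 3.1429 = 48.09 mL/kg/min

48.09 mL/kg/min


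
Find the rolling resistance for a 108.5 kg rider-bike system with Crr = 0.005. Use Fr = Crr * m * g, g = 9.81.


m * g = 108.5 * 9.81 = 1064.385 N
Fr = 0.005 * 1064.385 = 5.322 N

5.322 N


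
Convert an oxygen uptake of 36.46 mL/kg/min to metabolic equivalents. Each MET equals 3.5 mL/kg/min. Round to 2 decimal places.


One MET = 3.5 mL/kg/min
Number of METs = 36.46 / 3.5
= 10.42 METs

10.42 METs


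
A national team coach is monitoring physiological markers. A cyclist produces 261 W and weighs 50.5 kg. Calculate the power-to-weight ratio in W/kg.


P/W = power / mass
= 261 / 50.5
= 5.168 W/kg

5.168 W/kg


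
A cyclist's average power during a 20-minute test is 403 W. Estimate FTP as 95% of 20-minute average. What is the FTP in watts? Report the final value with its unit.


FTP = 20-min power * 0.95
= 403 * 0.95
= 382.85 W

382.85 W


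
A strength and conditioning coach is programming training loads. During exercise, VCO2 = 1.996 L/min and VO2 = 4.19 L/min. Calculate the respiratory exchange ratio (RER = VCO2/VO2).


RER = VCO2 / VO2
= 1.996 / 4.19
= 0.4764

0.4764


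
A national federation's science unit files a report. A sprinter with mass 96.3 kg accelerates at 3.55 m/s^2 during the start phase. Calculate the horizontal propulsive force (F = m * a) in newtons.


F = m * a
= 96.3 * 3.55
= 341.87 N

341.87 N


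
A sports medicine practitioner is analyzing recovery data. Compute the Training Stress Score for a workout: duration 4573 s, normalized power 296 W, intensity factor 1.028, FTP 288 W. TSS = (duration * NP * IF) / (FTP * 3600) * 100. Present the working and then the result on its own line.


Product = 4573 * 296 * 1.028 = 1391509.024
Base = 288 * 3600 = 1036800
TSS = 1391509.024 / 1036800 * 100 = 134.21

134.21 TSS


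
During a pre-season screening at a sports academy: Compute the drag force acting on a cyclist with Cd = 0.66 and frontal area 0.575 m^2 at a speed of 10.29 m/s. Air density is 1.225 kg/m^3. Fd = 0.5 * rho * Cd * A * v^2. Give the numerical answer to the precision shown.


Step 1: v^2 = 105.8841
Step 2: Fd = 0.5 * 1.225 * 0.66 * 0.575 * 105.8841
= 24.612 N

24.612 N


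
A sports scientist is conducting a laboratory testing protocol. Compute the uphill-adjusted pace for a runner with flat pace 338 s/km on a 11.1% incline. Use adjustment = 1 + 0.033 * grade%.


Adjustment factor = 1 + 0.033 * 11.1 = 1.3663
Grade-adjusted pace = 338 * 1.3663 = 461.81 s/km

461.81 s/km


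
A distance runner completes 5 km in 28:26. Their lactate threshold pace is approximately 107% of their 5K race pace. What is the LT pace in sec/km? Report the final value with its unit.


Convert to seconds: 28 min 26 s = 1706 s
Pace per km = 1706 / 5 = 341.2 s/km
LT pace = 341.2 * 1.07 = 365.08 s/km

365.08 s/km


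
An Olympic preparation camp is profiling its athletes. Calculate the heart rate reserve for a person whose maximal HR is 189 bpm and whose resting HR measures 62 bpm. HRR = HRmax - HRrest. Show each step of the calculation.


HRmax = 189 bpm
HRrest = 62 bpm
HRR = 189 - 62 = 127 bpm

127 bpm


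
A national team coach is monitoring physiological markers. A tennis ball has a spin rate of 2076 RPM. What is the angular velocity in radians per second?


Convert RPM to rad/s: multiply by 2*pi and divide by 60
omega = 2076 * 2 * pi / 60
= 217.398 rad/s

217.398 rad/s


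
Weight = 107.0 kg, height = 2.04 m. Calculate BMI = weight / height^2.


height^2 = 2.04^2 = 4.1616
BMI = 107.0 / 4.1616 = 25.71 kg/m^2

25.71 kg/m^2


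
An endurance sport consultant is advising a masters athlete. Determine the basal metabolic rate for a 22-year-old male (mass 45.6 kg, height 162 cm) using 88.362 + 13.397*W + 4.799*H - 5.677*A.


BMR = 88.362 + 13.397*45.6 + 4.799*162 - 5.677*22
= 1351.81 kcal/day

1351.81 kcal/day


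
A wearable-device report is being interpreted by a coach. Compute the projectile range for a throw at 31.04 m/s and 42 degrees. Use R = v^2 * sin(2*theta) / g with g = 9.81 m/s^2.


Two times the angle = 84 degrees
sin(84) = 0.994522
R = 963.4816 * 0.994522 / 9.81 = 97.676 m

97.676 m


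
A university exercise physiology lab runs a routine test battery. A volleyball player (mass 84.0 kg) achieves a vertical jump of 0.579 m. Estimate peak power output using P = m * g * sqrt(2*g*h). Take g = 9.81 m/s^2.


2 * g * h = 2 * 9.81 * 0.579 = 11.35998
sqrt(11.35998) = 3.370457 m/s
P = 84.0 * 9.81 * 3.370457 = 2777.39 W

2777.39 W
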